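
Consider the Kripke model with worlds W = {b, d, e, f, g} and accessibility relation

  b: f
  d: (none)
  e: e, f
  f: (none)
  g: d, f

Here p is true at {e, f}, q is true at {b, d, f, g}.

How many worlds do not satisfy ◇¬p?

4

b: successors {f}; ¬p there: f:F. ✗
d: no successors, so ◇¬p fails. ✗
e: successors {e, f}; ¬p there: e:F, f:F. ✗
f: no successors, so ◇¬p fails. ✗
g: successors {d, f}; ¬p there: d:T, f:F. ✓
Satisfying worlds: {g}.
So ◇¬p fails at the other 4 worlds.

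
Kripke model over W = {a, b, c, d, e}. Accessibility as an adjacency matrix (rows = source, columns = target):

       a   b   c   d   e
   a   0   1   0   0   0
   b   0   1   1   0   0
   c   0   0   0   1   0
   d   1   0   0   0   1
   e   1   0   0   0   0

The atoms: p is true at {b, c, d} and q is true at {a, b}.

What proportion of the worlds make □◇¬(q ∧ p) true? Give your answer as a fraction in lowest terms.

3/5

a: successors {b}; ◇¬(q ∧ p) there: b:T. ✓
b: successors {b, c}; ◇¬(q ∧ p) there: b:T, c:T. ✓
c: successors {d}; ◇¬(q ∧ p) there: d:T. ✓
d: successors {a, e}; ◇¬(q ∧ p) there: a:F, e:T. ✗
e: successors {a}; ◇¬(q ∧ p) there: a:F. ✗
That's 3 of 5 worlds, so 3/5.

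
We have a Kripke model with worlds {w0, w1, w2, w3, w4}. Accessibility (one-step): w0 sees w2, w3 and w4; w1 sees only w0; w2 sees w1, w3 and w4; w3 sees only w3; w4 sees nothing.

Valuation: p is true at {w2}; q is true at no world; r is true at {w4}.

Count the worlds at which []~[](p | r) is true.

w0: successors {w2, w3, w4}; ~[](p | r) there: w2:T, w3:T, w4:F. ✗
w1: successors {w0}; ~[](p | r) there: w0:T. ✓
w2: successors {w1, w3, w4}; ~[](p | r) there: w1:T, w3:T, w4:F. ✗
w3: successors {w3}; ~[](p | r) there: w3:T. ✓
w4: no successors, so []~[](p | r) holds vacuously. ✓
Satisfying worlds: {w1, w3, w4}.

3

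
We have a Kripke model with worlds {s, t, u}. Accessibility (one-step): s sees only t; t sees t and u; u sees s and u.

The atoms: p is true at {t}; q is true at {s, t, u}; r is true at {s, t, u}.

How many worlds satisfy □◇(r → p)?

1

s: successors {t}; ◇(r → p) there: t:T. ✓
t: successors {t, u}; ◇(r → p) there: t:T, u:F. ✗
u: successors {s, u}; ◇(r → p) there: s:T, u:F. ✗
Satisfying worlds: {s}.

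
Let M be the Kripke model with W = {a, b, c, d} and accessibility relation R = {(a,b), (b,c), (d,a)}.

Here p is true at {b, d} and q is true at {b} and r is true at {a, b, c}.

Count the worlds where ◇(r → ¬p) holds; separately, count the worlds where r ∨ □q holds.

For ◇(r → ¬p):
a: successors {b}; r → ¬p there: b:F. ✗
b: successors {c}; r → ¬p there: c:T. ✓
c: no successors, so ◇(r → ¬p) fails. ✗
d: successors {a}; r → ¬p there: a:T. ✓
— 2 worlds.
For r ∨ □q:
a: r is T, □q is T. ✓
b: r is T, □q is F. ✓
c: r is T, □q is T. ✓
d: r is F, □q is F. ✗
— 3 worlds.

2 and 3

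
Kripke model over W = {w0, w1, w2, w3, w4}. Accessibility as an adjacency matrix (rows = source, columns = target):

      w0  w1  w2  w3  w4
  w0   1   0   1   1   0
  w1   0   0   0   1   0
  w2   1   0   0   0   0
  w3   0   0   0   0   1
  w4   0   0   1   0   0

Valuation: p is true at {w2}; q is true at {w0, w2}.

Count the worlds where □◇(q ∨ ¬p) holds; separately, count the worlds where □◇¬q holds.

5 and 2

For □◇(q ∨ ¬p):
w0: successors {w0, w2, w3}; ◇(q ∨ ¬p) there: w0:T, w2:T, w3:T. ✓
w1: successors {w3}; ◇(q ∨ ¬p) there: w3:T. ✓
w2: successors {w0}; ◇(q ∨ ¬p) there: w0:T. ✓
w3: successors {w4}; ◇(q ∨ ¬p) there: w4:T. ✓
w4: successors {w2}; ◇(q ∨ ¬p) there: w2:T. ✓
— 5 worlds.
For □◇¬q:
w0: successors {w0, w2, w3}; ◇¬q there: w0:T, w2:F, w3:T. ✗
w1: successors {w3}; ◇¬q there: w3:T. ✓
w2: successors {w0}; ◇¬q there: w0:T. ✓
w3: successors {w4}; ◇¬q there: w4:F. ✗
w4: successors {w2}; ◇¬q there: w2:F. ✗
— 2 worlds.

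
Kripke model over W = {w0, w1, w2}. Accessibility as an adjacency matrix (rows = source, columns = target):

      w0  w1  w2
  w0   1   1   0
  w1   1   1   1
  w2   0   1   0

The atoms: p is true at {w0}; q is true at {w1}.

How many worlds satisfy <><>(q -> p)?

3

w0: successors {w0, w1}; <>(q -> p) there: w0:T, w1:T. ✓
w1: successors {w0, w1, w2}; <>(q -> p) there: w0:T, w1:T, w2:F. ✓
w2: successors {w1}; <>(q -> p) there: w1:T. ✓
Satisfying worlds: {w0, w1, w2}.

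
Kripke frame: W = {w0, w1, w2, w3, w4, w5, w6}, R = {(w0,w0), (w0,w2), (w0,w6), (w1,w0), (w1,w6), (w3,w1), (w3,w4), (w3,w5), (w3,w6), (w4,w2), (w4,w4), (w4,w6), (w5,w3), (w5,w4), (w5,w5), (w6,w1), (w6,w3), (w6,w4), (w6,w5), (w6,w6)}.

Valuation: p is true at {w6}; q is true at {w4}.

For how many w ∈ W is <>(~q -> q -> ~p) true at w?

6

w0: successors {w0, w2, w6}; ~q -> q -> ~p there: w0:T, w2:T, w6:T. ✓
w1: successors {w0, w6}; ~q -> q -> ~p there: w0:T, w6:T. ✓
w2: no successors, so <>(~q -> q -> ~p) fails. ✗
w3: successors {w1, w4, w5, w6}; ~q -> q -> ~p there: w1:T, w4:T, w5:T, w6:T. ✓
w4: successors {w2, w4, w6}; ~q -> q -> ~p there: w2:T, w4:T, w6:T. ✓
w5: successors {w3, w4, w5}; ~q -> q -> ~p there: w3:T, w4:T, w5:T. ✓
w6: successors {w1, w3, w4, w5, w6}; ~q -> q -> ~p there: w1:T, w3:T, w4:T, w5:T, w6:T. ✓
Satisfying worlds: {w0, w1, w3, w4, w5, w6}.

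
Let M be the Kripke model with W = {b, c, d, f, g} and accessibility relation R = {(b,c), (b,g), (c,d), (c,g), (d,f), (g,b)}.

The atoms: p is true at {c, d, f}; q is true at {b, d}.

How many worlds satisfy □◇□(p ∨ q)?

2

b: successors {c, g}; ◇□(p ∨ q) there: c:T, g:F. ✗
c: successors {d, g}; ◇□(p ∨ q) there: d:T, g:F. ✗
d: successors {f}; ◇□(p ∨ q) there: f:F. ✗
f: no successors, so □◇□(p ∨ q) holds vacuously. ✓
g: successors {b}; ◇□(p ∨ q) there: b:T. ✓
Satisfying worlds: {f, g}.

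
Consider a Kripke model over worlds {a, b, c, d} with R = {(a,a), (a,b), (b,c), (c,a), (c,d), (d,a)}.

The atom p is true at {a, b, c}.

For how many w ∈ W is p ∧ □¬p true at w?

0

a: p is T, □¬p is F. ✗
b: p is T, □¬p is F. ✗
c: p is T, □¬p is F. ✗
d: p is F, □¬p is F. ✗
Satisfying worlds: ∅.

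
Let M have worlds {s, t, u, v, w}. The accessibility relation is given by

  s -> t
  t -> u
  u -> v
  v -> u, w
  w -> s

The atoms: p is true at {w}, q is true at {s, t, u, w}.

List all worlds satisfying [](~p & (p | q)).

{s, t, w}

s: successors {t}; ~p & (p | q) there: t:T. ✓
t: successors {u}; ~p & (p | q) there: u:T. ✓
u: successors {v}; ~p & (p | q) there: v:F. ✗
v: successors {u, w}; ~p & (p | q) there: u:T, w:F. ✗
w: successors {s}; ~p & (p | q) there: s:T. ✓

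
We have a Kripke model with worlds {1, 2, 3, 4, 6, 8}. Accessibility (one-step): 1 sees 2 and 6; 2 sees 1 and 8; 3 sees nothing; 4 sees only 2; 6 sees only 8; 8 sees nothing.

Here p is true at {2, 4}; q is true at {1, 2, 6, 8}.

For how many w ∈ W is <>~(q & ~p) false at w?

1: successors {2, 6}; ~(q & ~p) there: 2:T, 6:F. ✓
2: successors {1, 8}; ~(q & ~p) there: 1:F, 8:F. ✗
3: no successors, so <>~(q & ~p) fails. ✗
4: successors {2}; ~(q & ~p) there: 2:T. ✓
6: successors {8}; ~(q & ~p) there: 8:F. ✗
8: no successors, so <>~(q & ~p) fails. ✗
Satisfying worlds: {1, 4}.
So <>~(q & ~p) fails at the other 4 worlds.

4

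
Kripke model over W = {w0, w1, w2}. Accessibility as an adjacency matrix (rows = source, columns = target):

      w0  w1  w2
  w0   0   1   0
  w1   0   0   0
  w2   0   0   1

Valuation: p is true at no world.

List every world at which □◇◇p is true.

{w1}

w0: successors {w1}; ◇◇p there: w1:F. ✗
w1: no successors, so □◇◇p holds vacuously. ✓
w2: successors {w2}; ◇◇p there: w2:F. ✗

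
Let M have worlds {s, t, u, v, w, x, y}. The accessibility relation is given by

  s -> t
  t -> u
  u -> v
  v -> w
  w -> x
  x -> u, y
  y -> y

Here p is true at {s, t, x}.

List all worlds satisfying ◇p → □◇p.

s: ◇p is T, □◇p is F. ✗
t: ◇p is F, □◇p is F. ✓
u: ◇p is F, □◇p is F. ✓
v: ◇p is F, □◇p is T. ✓
w: ◇p is T, □◇p is F. ✗
x: ◇p is F, □◇p is F. ✓
y: ◇p is F, □◇p is F. ✓

{t, u, v, x, y}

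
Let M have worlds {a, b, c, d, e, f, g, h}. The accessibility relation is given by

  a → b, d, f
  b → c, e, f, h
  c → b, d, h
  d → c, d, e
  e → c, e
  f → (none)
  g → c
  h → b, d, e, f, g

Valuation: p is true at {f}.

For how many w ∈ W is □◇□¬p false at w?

a: successors {b, d, f}; ◇□¬p there: b:T, d:T, f:F. ✗
b: successors {c, e, f, h}; ◇□¬p there: c:T, e:T, f:F, h:T. ✗
c: successors {b, d, h}; ◇□¬p there: b:T, d:T, h:T. ✓
d: successors {c, d, e}; ◇□¬p there: c:T, d:T, e:T. ✓
e: successors {c, e}; ◇□¬p there: c:T, e:T. ✓
f: no successors, so □◇□¬p holds vacuously. ✓
g: successors {c}; ◇□¬p there: c:T. ✓
h: successors {b, d, e, f, g}; ◇□¬p there: b:T, d:T, e:T, f:F, g:T. ✗
Satisfying worlds: {c, d, e, f, g}.
So □◇□¬p fails at the other 3 worlds.

3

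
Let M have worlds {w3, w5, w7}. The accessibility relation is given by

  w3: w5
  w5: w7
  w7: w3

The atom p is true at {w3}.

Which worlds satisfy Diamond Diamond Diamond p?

w3: successors {w5}; Diamond Diamond p there: w5:T. ✓
w5: successors {w7}; Diamond Diamond p there: w7:F. ✗
w7: successors {w3}; Diamond Diamond p there: w3:F. ✗

{w3}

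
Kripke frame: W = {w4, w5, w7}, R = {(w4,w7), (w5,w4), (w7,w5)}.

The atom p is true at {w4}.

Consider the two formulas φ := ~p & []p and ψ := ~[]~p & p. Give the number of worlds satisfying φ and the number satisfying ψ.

For ~p & []p:
w4: ~p is F, []p is F. ✗
w5: ~p is T, []p is T. ✓
w7: ~p is T, []p is F. ✗
— 1 world.
For ~[]~p & p:
w4: ~[]~p is F, p is T. ✗
w5: ~[]~p is T, p is F. ✗
w7: ~[]~p is F, p is F. ✗
— 0 worlds.

1 and 0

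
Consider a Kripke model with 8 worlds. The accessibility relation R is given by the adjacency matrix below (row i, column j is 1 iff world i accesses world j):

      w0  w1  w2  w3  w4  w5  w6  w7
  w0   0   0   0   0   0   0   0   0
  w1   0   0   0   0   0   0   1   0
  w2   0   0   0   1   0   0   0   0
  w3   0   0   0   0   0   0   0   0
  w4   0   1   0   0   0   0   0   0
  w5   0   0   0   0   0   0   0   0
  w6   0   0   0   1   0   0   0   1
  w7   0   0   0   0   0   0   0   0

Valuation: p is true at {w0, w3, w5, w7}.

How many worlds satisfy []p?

w0: no successors, so []p holds vacuously. ✓
w1: successors {w6}; p there: w6:F. ✗
w2: successors {w3}; p there: w3:T. ✓
w3: no successors, so []p holds vacuously. ✓
w4: successors {w1}; p there: w1:F. ✗
w5: no successors, so []p holds vacuously. ✓
w6: successors {w3, w7}; p there: w3:T, w7:T. ✓
w7: no successors, so []p holds vacuously. ✓
Satisfying worlds: {w0, w2, w3, w5, w6, w7}.

6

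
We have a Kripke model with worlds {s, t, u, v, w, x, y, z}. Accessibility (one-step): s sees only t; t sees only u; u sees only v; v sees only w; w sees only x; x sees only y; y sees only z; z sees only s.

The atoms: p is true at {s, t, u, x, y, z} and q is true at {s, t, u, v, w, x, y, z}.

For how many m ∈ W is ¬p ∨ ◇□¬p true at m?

s: ¬p is F, ◇□¬p is F. ✗
t: ¬p is F, ◇□¬p is T. ✓
u: ¬p is F, ◇□¬p is T. ✓
v: ¬p is T, ◇□¬p is F. ✓
w: ¬p is T, ◇□¬p is F. ✓
x: ¬p is F, ◇□¬p is F. ✗
y: ¬p is F, ◇□¬p is F. ✗
z: ¬p is F, ◇□¬p is F. ✗
Satisfying worlds: {t, u, v, w}.

4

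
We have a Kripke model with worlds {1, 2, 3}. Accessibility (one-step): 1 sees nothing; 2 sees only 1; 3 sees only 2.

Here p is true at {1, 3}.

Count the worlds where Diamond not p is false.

1: no successors, so Diamond not p fails. ✗
2: successors {1}; not p there: 1:F. ✗
3: successors {2}; not p there: 2:T. ✓
Satisfying worlds: {3}.
So Diamond not p fails at the other 2 worlds.

2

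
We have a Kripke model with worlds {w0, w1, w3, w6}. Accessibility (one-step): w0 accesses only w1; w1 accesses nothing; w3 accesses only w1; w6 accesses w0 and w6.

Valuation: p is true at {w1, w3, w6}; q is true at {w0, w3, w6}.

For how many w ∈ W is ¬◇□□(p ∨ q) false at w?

3

w0: ◇□□(p ∨ q) is T. ✗
w1: ◇□□(p ∨ q) is F. ✓
w3: ◇□□(p ∨ q) is T. ✗
w6: ◇□□(p ∨ q) is T. ✗
Satisfying worlds: {w1}.
So ¬◇□□(p ∨ q) fails at the other 3 worlds.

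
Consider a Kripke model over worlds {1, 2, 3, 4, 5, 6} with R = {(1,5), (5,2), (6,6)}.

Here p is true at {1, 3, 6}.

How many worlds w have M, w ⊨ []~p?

1: successors {5}; ~p there: 5:T. ✓
2: no successors, so []~p holds vacuously. ✓
3: no successors, so []~p holds vacuously. ✓
4: no successors, so []~p holds vacuously. ✓
5: successors {2}; ~p there: 2:T. ✓
6: successors {6}; ~p there: 6:F. ✗
Satisfying worlds: {1, 2, 3, 4, 5}.

5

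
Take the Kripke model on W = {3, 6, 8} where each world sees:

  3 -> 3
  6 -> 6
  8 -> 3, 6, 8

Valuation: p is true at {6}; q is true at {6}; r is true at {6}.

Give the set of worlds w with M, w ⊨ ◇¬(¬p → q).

3: successors {3}; ¬(¬p → q) there: 3:T. ✓
6: successors {6}; ¬(¬p → q) there: 6:F. ✗
8: successors {3, 6, 8}; ¬(¬p → q) there: 3:T, 6:F, 8:T. ✓

{3, 8}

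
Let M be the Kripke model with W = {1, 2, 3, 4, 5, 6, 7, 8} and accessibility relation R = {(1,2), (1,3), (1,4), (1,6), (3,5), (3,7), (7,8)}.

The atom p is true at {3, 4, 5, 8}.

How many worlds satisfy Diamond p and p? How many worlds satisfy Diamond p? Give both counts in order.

For Diamond p and p:
1: Diamond p is T, p is F. ✗
2: Diamond p is F, p is F. ✗
3: Diamond p is T, p is T. ✓
4: Diamond p is F, p is T. ✗
5: Diamond p is F, p is T. ✗
6: Diamond p is F, p is F. ✗
7: Diamond p is T, p is F. ✗
8: Diamond p is F, p is T. ✗
— 1 world.
For Diamond p:
1: successors {2, 3, 4, 6}; p there: 2:F, 3:T, 4:T, 6:F. ✓
2: no successors, so Diamond p fails. ✗
3: successors {5, 7}; p there: 5:T, 7:F. ✓
4: no successors, so Diamond p fails. ✗
5: no successors, so Diamond p fails. ✗
6: no successors, so Diamond p fails. ✗
7: successors {8}; p there: 8:T. ✓
8: no successors, so Diamond p fails. ✗
— 3 worlds.

1 and 3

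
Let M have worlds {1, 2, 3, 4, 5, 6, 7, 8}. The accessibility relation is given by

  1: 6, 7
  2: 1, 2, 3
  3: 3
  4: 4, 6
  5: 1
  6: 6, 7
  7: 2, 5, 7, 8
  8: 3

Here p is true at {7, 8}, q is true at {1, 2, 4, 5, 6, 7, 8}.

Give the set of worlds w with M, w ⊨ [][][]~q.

{3, 8}

1: successors {6, 7}; [][]~q there: 6:F, 7:F. ✗
2: successors {1, 2, 3}; [][]~q there: 1:F, 2:F, 3:T. ✗
3: successors {3}; [][]~q there: 3:T. ✓
4: successors {4, 6}; [][]~q there: 4:F, 6:F. ✗
5: successors {1}; [][]~q there: 1:F. ✗
6: successors {6, 7}; [][]~q there: 6:F, 7:F. ✗
7: successors {2, 5, 7, 8}; [][]~q there: 2:F, 5:F, 7:F, 8:T. ✗
8: successors {3}; [][]~q there: 3:T. ✓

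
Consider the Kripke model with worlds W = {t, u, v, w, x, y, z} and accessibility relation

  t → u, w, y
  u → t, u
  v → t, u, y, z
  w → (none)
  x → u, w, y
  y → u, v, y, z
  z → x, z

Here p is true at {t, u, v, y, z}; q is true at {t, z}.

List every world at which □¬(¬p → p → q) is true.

t: successors {u, w, y}; ¬(¬p → p → q) there: u:F, w:F, y:F. ✗
u: successors {t, u}; ¬(¬p → p → q) there: t:F, u:F. ✗
v: successors {t, u, y, z}; ¬(¬p → p → q) there: t:F, u:F, y:F, z:F. ✗
w: no successors, so □¬(¬p → p → q) holds vacuously. ✓
x: successors {u, w, y}; ¬(¬p → p → q) there: u:F, w:F, y:F. ✗
y: successors {u, v, y, z}; ¬(¬p → p → q) there: u:F, v:F, y:F, z:F. ✗
z: successors {x, z}; ¬(¬p → p → q) there: x:F, z:F. ✗

{w}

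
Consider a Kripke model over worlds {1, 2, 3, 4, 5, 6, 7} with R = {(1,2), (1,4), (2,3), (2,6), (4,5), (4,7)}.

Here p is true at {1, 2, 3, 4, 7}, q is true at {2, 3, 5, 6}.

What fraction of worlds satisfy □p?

5/7

1: successors {2, 4}; p there: 2:T, 4:T. ✓
2: successors {3, 6}; p there: 3:T, 6:F. ✗
3: no successors, so □p holds vacuously. ✓
4: successors {5, 7}; p there: 5:F, 7:T. ✗
5: no successors, so □p holds vacuously. ✓
6: no successors, so □p holds vacuously. ✓
7: no successors, so □p holds vacuously. ✓
That's 5 of 7 worlds, so 5/7.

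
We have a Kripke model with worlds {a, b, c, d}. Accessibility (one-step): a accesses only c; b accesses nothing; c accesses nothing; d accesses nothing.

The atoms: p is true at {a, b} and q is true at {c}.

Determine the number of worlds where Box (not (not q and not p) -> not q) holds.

a: successors {c}; not (not q and not p) -> not q there: c:F. ✗
b: no successors, so Box (not (not q and not p) -> not q) holds vacuously. ✓
c: no successors, so Box (not (not q and not p) -> not q) holds vacuously. ✓
d: no successors, so Box (not (not q and not p) -> not q) holds vacuously. ✓
Satisfying worlds: {b, c, d}.

3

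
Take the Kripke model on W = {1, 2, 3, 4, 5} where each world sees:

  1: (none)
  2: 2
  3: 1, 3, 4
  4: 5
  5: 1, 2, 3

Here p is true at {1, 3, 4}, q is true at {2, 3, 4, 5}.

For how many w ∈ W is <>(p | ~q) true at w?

1: no successors, so <>(p | ~q) fails. ✗
2: successors {2}; p | ~q there: 2:F. ✗
3: successors {1, 3, 4}; p | ~q there: 1:T, 3:T, 4:T. ✓
4: successors {5}; p | ~q there: 5:F. ✗
5: successors {1, 2, 3}; p | ~q there: 1:T, 2:F, 3:T. ✓
Satisfying worlds: {3, 5}.

2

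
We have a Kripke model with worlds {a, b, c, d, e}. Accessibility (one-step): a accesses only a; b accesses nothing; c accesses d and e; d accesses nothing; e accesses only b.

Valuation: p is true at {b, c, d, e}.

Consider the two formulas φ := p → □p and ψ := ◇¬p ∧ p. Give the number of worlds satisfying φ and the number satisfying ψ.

5 and 0

For p → □p:
a: p is F, □p is F. ✓
b: p is T, □p is T. ✓
c: p is T, □p is T. ✓
d: p is T, □p is T. ✓
e: p is T, □p is T. ✓
— 5 worlds.
For ◇¬p ∧ p:
a: ◇¬p is T, p is F. ✗
b: ◇¬p is F, p is T. ✗
c: ◇¬p is F, p is T. ✗
d: ◇¬p is F, p is T. ✗
e: ◇¬p is F, p is T. ✗
— 0 worlds.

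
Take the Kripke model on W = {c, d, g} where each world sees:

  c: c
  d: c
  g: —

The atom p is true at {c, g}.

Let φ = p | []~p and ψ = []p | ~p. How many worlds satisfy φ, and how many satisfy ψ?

2 and 3

For p | []~p:
c: p is T, []~p is F. ✓
d: p is F, []~p is F. ✗
g: p is T, []~p is T. ✓
— 2 worlds.
For []p | ~p:
c: []p is T, ~p is F. ✓
d: []p is T, ~p is T. ✓
g: []p is T, ~p is F. ✓
— 3 worlds.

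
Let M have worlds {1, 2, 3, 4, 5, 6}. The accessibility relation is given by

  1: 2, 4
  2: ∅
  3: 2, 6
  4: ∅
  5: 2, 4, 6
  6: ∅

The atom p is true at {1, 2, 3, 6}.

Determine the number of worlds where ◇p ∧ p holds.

2

1: ◇p is T, p is T. ✓
2: ◇p is F, p is T. ✗
3: ◇p is T, p is T. ✓
4: ◇p is F, p is F. ✗
5: ◇p is T, p is F. ✗
6: ◇p is F, p is T. ✗
Satisfying worlds: {1, 3}.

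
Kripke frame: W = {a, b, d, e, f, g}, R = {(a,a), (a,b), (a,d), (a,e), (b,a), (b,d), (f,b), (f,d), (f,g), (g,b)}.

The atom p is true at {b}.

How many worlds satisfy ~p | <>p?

5

a: ~p is T, <>p is T. ✓
b: ~p is F, <>p is F. ✗
d: ~p is T, <>p is F. ✓
e: ~p is T, <>p is F. ✓
f: ~p is T, <>p is T. ✓
g: ~p is T, <>p is T. ✓
Satisfying worlds: {a, d, e, f, g}.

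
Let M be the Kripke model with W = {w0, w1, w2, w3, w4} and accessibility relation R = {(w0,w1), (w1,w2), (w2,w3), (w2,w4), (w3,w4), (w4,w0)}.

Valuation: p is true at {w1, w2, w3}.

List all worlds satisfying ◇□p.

w0: successors {w1}; □p there: w1:T. ✓
w1: successors {w2}; □p there: w2:F. ✗
w2: successors {w3, w4}; □p there: w3:F, w4:F. ✗
w3: successors {w4}; □p there: w4:F. ✗
w4: successors {w0}; □p there: w0:T. ✓

{w0, w4}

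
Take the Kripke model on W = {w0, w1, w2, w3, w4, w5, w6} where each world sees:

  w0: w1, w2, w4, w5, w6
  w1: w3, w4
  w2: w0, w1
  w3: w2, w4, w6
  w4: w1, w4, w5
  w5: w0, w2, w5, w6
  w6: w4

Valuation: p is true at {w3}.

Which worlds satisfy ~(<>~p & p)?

{w0, w1, w2, w4, w5, w6}

w0: <>~p & p is F. ✓
w1: <>~p & p is F. ✓
w2: <>~p & p is F. ✓
w3: <>~p & p is T. ✗
w4: <>~p & p is F. ✓
w5: <>~p & p is F. ✓
w6: <>~p & p is F. ✓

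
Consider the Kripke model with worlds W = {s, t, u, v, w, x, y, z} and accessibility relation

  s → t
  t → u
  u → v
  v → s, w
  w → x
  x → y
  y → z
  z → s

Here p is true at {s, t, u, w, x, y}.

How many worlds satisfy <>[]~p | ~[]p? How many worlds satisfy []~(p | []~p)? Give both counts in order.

For <>[]~p | ~[]p:
s: <>[]~p is F, ~[]p is F. ✗
t: <>[]~p is T, ~[]p is F. ✓
u: <>[]~p is F, ~[]p is T. ✓
v: <>[]~p is F, ~[]p is F. ✗
w: <>[]~p is F, ~[]p is F. ✗
x: <>[]~p is T, ~[]p is F. ✓
y: <>[]~p is F, ~[]p is T. ✓
z: <>[]~p is F, ~[]p is F. ✗
— 4 worlds.
For []~(p | []~p):
s: successors {t}; ~(p | []~p) there: t:F. ✗
t: successors {u}; ~(p | []~p) there: u:F. ✗
u: successors {v}; ~(p | []~p) there: v:T. ✓
v: successors {s, w}; ~(p | []~p) there: s:F, w:F. ✗
w: successors {x}; ~(p | []~p) there: x:F. ✗
x: successors {y}; ~(p | []~p) there: y:F. ✗
y: successors {z}; ~(p | []~p) there: z:T. ✓
z: successors {s}; ~(p | []~p) there: s:F. ✗
— 2 worlds.

4 and 2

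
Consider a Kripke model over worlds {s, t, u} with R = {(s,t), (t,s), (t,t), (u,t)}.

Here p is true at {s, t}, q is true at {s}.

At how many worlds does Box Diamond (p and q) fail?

s: successors {t}; Diamond (p and q) there: t:T. ✓
t: successors {s, t}; Diamond (p and q) there: s:F, t:T. ✗
u: successors {t}; Diamond (p and q) there: t:T. ✓
Satisfying worlds: {s, u}.
So Box Diamond (p and q) fails at the other 1 world.

1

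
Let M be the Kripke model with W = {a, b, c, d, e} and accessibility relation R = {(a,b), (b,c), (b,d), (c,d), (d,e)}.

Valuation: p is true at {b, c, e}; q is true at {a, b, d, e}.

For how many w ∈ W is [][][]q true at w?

5

a: successors {b}; [][]q there: b:T. ✓
b: successors {c, d}; [][]q there: c:T, d:T. ✓
c: successors {d}; [][]q there: d:T. ✓
d: successors {e}; [][]q there: e:T. ✓
e: no successors, so [][][]q holds vacuously. ✓
Satisfying worlds: {a, b, c, d, e}.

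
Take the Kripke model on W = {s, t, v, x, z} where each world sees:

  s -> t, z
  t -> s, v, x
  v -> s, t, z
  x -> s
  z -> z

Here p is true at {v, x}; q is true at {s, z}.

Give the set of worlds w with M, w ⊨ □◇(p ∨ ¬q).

s: successors {t, z}; ◇(p ∨ ¬q) there: t:T, z:F. ✗
t: successors {s, v, x}; ◇(p ∨ ¬q) there: s:T, v:T, x:F. ✗
v: successors {s, t, z}; ◇(p ∨ ¬q) there: s:T, t:T, z:F. ✗
x: successors {s}; ◇(p ∨ ¬q) there: s:T. ✓
z: successors {z}; ◇(p ∨ ¬q) there: z:F. ✗

{x}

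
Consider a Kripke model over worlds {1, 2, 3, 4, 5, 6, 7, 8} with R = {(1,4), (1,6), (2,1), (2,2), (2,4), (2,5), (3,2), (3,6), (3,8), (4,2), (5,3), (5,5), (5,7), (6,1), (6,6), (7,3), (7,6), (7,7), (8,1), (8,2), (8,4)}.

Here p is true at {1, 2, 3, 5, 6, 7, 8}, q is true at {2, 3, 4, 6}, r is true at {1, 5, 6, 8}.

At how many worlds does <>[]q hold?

1: successors {4, 6}; []q there: 4:T, 6:F. ✓
2: successors {1, 2, 4, 5}; []q there: 1:T, 2:F, 4:T, 5:F. ✓
3: successors {2, 6, 8}; []q there: 2:F, 6:F, 8:F. ✗
4: successors {2}; []q there: 2:F. ✗
5: successors {3, 5, 7}; []q there: 3:F, 5:F, 7:F. ✗
6: successors {1, 6}; []q there: 1:T, 6:F. ✓
7: successors {3, 6, 7}; []q there: 3:F, 6:F, 7:F. ✗
8: successors {1, 2, 4}; []q there: 1:T, 2:F, 4:T. ✓
Satisfying worlds: {1, 2, 6, 8}.

4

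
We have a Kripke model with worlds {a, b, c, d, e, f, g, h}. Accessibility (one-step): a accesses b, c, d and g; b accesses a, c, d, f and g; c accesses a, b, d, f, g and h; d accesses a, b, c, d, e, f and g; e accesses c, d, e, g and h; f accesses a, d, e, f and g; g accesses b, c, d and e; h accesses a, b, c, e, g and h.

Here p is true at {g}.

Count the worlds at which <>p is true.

7

a: successors {b, c, d, g}; p there: b:F, c:F, d:F, g:T. ✓
b: successors {a, c, d, f, g}; p there: a:F, c:F, d:F, f:F, g:T. ✓
c: successors {a, b, d, f, g, h}; p there: a:F, b:F, d:F, f:F, g:T, h:F. ✓
d: successors {a, b, c, d, e, f, g}; p there: a:F, b:F, c:F, d:F, e:F, f:F, g:T. ✓
e: successors {c, d, e, g, h}; p there: c:F, d:F, e:F, g:T, h:F. ✓
f: successors {a, d, e, f, g}; p there: a:F, d:F, e:F, f:F, g:T. ✓
g: successors {b, c, d, e}; p there: b:F, c:F, d:F, e:F. ✗
h: successors {a, b, c, e, g, h}; p there: a:F, b:F, c:F, e:F, g:T, h:F. ✓
Satisfying worlds: {a, b, c, d, e, f, h}.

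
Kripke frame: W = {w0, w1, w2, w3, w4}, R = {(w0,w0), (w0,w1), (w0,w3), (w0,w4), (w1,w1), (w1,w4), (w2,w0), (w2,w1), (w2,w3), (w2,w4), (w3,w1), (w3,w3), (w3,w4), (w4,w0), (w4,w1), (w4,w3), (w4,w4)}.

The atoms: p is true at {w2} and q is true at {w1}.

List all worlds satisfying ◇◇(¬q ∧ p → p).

w0: successors {w0, w1, w3, w4}; ◇(¬q ∧ p → p) there: w0:T, w1:T, w3:T, w4:T. ✓
w1: successors {w1, w4}; ◇(¬q ∧ p → p) there: w1:T, w4:T. ✓
w2: successors {w0, w1, w3, w4}; ◇(¬q ∧ p → p) there: w0:T, w1:T, w3:T, w4:T. ✓
w3: successors {w1, w3, w4}; ◇(¬q ∧ p → p) there: w1:T, w3:T, w4:T. ✓
w4: successors {w0, w1, w3, w4}; ◇(¬q ∧ p → p) there: w0:T, w1:T, w3:T, w4:T. ✓

{w0, w1, w2, w3, w4}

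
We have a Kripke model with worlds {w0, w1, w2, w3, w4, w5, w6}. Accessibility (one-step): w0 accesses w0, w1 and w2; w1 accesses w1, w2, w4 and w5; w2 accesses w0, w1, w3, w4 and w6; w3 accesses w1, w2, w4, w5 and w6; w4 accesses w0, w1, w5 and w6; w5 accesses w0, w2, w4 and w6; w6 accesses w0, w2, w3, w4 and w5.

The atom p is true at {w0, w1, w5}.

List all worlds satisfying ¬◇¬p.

w0: ◇¬p is T. ✗
w1: ◇¬p is T. ✗
w2: ◇¬p is T. ✗
w3: ◇¬p is T. ✗
w4: ◇¬p is T. ✗
w5: ◇¬p is T. ✗
w6: ◇¬p is T. ✗

∅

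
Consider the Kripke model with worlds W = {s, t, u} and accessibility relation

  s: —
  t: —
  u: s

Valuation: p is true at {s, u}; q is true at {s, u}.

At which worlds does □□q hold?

s: no successors, so □□q holds vacuously. ✓
t: no successors, so □□q holds vacuously. ✓
u: successors {s}; □q there: s:T. ✓

{s, t, u}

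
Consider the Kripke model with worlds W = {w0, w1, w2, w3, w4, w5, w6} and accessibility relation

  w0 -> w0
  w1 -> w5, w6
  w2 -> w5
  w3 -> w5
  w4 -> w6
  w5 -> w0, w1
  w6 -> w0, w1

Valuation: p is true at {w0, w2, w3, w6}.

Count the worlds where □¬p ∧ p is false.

5

w0: □¬p is F, p is T. ✗
w1: □¬p is F, p is F. ✗
w2: □¬p is T, p is T. ✓
w3: □¬p is T, p is T. ✓
w4: □¬p is F, p is F. ✗
w5: □¬p is F, p is F. ✗
w6: □¬p is F, p is T. ✗
Satisfying worlds: {w2, w3}.
So □¬p ∧ p fails at the other 5 worlds.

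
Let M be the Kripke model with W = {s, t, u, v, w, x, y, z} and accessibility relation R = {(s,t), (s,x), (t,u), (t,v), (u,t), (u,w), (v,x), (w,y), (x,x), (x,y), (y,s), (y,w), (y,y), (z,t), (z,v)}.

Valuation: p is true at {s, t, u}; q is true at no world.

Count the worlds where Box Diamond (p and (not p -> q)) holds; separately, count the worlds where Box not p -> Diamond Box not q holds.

For Box Diamond (p and (not p -> q)):
s: successors {t, x}; Diamond (p and (not p -> q)) there: t:T, x:F. ✗
t: successors {u, v}; Diamond (p and (not p -> q)) there: u:T, v:F. ✗
u: successors {t, w}; Diamond (p and (not p -> q)) there: t:T, w:F. ✗
v: successors {x}; Diamond (p and (not p -> q)) there: x:F. ✗
w: successors {y}; Diamond (p and (not p -> q)) there: y:T. ✓
x: successors {x, y}; Diamond (p and (not p -> q)) there: x:F, y:T. ✗
y: successors {s, w, y}; Diamond (p and (not p -> q)) there: s:T, w:F, y:T. ✗
z: successors {t, v}; Diamond (p and (not p -> q)) there: t:T, v:F. ✗
— 1 world.
For Box not p -> Diamond Box not q:
s: Box not p is F, Diamond Box not q is T. ✓
t: Box not p is F, Diamond Box not q is T. ✓
u: Box not p is F, Diamond Box not q is T. ✓
v: Box not p is T, Diamond Box not q is T. ✓
w: Box not p is T, Diamond Box not q is T. ✓
x: Box not p is T, Diamond Box not q is T. ✓
y: Box not p is F, Diamond Box not q is T. ✓
z: Box not p is F, Diamond Box not q is T. ✓
— 8 worlds.

1 and 8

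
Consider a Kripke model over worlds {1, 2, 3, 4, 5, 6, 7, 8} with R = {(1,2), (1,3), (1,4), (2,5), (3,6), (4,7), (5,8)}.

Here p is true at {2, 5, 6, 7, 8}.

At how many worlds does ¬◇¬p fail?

1: ◇¬p is T. ✗
2: ◇¬p is F. ✓
3: ◇¬p is F. ✓
4: ◇¬p is F. ✓
5: ◇¬p is F. ✓
6: ◇¬p is F. ✓
7: ◇¬p is F. ✓
8: ◇¬p is F. ✓
Satisfying worlds: {2, 3, 4, 5, 6, 7, 8}.
So ¬◇¬p fails at the other 1 world.

1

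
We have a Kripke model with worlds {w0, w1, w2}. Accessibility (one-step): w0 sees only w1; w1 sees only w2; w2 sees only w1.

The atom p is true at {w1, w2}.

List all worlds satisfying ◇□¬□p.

∅

w0: successors {w1}; □¬□p there: w1:F. ✗
w1: successors {w2}; □¬□p there: w2:F. ✗
w2: successors {w1}; □¬□p there: w1:F. ✗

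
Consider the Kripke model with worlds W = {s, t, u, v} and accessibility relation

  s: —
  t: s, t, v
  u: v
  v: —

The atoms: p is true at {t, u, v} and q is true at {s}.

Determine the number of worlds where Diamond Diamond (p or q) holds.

s: no successors, so Diamond Diamond (p or q) fails. ✗
t: successors {s, t, v}; Diamond (p or q) there: s:F, t:T, v:F. ✓
u: successors {v}; Diamond (p or q) there: v:F. ✗
v: no successors, so Diamond Diamond (p or q) fails. ✗
Satisfying worlds: {t}.

1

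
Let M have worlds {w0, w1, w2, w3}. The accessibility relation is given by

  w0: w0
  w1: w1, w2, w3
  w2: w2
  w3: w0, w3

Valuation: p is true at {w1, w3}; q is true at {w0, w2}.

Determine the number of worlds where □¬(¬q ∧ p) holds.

2

w0: successors {w0}; ¬(¬q ∧ p) there: w0:T. ✓
w1: successors {w1, w2, w3}; ¬(¬q ∧ p) there: w1:F, w2:T, w3:F. ✗
w2: successors {w2}; ¬(¬q ∧ p) there: w2:T. ✓
w3: successors {w0, w3}; ¬(¬q ∧ p) there: w0:T, w3:F. ✗
Satisfying worlds: {w0, w2}.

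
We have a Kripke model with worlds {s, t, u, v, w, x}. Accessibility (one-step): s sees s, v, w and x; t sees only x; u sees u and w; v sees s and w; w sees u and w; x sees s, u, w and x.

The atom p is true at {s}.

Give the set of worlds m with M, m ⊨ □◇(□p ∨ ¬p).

{s, t, u, v, w, x}

s: successors {s, v, w, x}; ◇(□p ∨ ¬p) there: s:T, v:T, w:T, x:T. ✓
t: successors {x}; ◇(□p ∨ ¬p) there: x:T. ✓
u: successors {u, w}; ◇(□p ∨ ¬p) there: u:T, w:T. ✓
v: successors {s, w}; ◇(□p ∨ ¬p) there: s:T, w:T. ✓
w: successors {u, w}; ◇(□p ∨ ¬p) there: u:T, w:T. ✓
x: successors {s, u, w, x}; ◇(□p ∨ ¬p) there: s:T, u:T, w:T, x:T. ✓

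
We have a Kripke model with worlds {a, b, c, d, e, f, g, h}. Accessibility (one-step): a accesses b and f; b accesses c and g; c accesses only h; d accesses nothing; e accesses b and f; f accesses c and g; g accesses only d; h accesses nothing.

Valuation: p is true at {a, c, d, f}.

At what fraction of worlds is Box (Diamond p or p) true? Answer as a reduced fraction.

7/8

a: successors {b, f}; Diamond p or p there: b:T, f:T. ✓
b: successors {c, g}; Diamond p or p there: c:T, g:T. ✓
c: successors {h}; Diamond p or p there: h:F. ✗
d: no successors, so Box (Diamond p or p) holds vacuously. ✓
e: successors {b, f}; Diamond p or p there: b:T, f:T. ✓
f: successors {c, g}; Diamond p or p there: c:T, g:T. ✓
g: successors {d}; Diamond p or p there: d:T. ✓
h: no successors, so Box (Diamond p or p) holds vacuously. ✓
That's 7 of 8 worlds, so 7/8.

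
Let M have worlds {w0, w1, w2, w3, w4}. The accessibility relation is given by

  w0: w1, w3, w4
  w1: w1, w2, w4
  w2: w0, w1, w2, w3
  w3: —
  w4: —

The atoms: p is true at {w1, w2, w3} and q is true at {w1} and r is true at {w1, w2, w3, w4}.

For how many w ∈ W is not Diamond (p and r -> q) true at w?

w0: Diamond (p and r -> q) is T. ✗
w1: Diamond (p and r -> q) is T. ✗
w2: Diamond (p and r -> q) is T. ✗
w3: Diamond (p and r -> q) is F. ✓
w4: Diamond (p and r -> q) is F. ✓
Satisfying worlds: {w3, w4}.

2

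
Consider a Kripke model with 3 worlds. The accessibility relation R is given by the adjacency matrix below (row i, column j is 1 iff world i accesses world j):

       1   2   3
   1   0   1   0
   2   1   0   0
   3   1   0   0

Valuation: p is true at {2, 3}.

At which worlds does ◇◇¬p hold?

{1}

1: successors {2}; ◇¬p there: 2:T. ✓
2: successors {1}; ◇¬p there: 1:F. ✗
3: successors {1}; ◇¬p there: 1:F. ✗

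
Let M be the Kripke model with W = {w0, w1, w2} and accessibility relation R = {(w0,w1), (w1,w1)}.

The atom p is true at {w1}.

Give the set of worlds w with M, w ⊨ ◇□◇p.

{w0, w1}

w0: successors {w1}; □◇p there: w1:T. ✓
w1: successors {w1}; □◇p there: w1:T. ✓
w2: no successors, so ◇□◇p fails. ✗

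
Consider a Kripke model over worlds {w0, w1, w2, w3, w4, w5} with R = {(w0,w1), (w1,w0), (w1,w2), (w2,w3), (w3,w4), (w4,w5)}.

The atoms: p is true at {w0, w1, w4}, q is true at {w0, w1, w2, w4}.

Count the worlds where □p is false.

w0: successors {w1}; p there: w1:T. ✓
w1: successors {w0, w2}; p there: w0:T, w2:F. ✗
w2: successors {w3}; p there: w3:F. ✗
w3: successors {w4}; p there: w4:T. ✓
w4: successors {w5}; p there: w5:F. ✗
w5: no successors, so □p holds vacuously. ✓
Satisfying worlds: {w0, w3, w5}.
So □p fails at the other 3 worlds.

3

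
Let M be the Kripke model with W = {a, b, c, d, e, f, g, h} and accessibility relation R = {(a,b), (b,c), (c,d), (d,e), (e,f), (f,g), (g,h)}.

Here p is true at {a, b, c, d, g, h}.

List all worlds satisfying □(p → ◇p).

{a, b, d, e, f, h}

a: successors {b}; p → ◇p there: b:T. ✓
b: successors {c}; p → ◇p there: c:T. ✓
c: successors {d}; p → ◇p there: d:F. ✗
d: successors {e}; p → ◇p there: e:T. ✓
e: successors {f}; p → ◇p there: f:T. ✓
f: successors {g}; p → ◇p there: g:T. ✓
g: successors {h}; p → ◇p there: h:F. ✗
h: no successors, so □(p → ◇p) holds vacuously. ✓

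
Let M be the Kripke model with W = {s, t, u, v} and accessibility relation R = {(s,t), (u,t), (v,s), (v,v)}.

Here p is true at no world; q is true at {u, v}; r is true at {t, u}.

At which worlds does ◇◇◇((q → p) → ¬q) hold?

{v}

s: successors {t}; ◇◇((q → p) → ¬q) there: t:F. ✗
t: no successors, so ◇◇◇((q → p) → ¬q) fails. ✗
u: successors {t}; ◇◇((q → p) → ¬q) there: t:F. ✗
v: successors {s, v}; ◇◇((q → p) → ¬q) there: s:F, v:T. ✓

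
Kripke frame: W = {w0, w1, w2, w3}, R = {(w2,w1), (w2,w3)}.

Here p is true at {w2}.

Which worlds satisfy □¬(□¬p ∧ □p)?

w0: no successors, so □¬(□¬p ∧ □p) holds vacuously. ✓
w1: no successors, so □¬(□¬p ∧ □p) holds vacuously. ✓
w2: successors {w1, w3}; ¬(□¬p ∧ □p) there: w1:F, w3:F. ✗
w3: no successors, so □¬(□¬p ∧ □p) holds vacuously. ✓

{w0, w1, w3}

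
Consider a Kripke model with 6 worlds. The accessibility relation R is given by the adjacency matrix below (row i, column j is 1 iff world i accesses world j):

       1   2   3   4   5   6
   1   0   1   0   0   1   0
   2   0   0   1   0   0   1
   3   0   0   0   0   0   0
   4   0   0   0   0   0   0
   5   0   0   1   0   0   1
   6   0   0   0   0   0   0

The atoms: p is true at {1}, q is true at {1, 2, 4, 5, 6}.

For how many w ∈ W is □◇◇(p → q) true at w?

3

1: successors {2, 5}; ◇◇(p → q) there: 2:F, 5:F. ✗
2: successors {3, 6}; ◇◇(p → q) there: 3:F, 6:F. ✗
3: no successors, so □◇◇(p → q) holds vacuously. ✓
4: no successors, so □◇◇(p → q) holds vacuously. ✓
5: successors {3, 6}; ◇◇(p → q) there: 3:F, 6:F. ✗
6: no successors, so □◇◇(p → q) holds vacuously. ✓
Satisfying worlds: {3, 4, 6}.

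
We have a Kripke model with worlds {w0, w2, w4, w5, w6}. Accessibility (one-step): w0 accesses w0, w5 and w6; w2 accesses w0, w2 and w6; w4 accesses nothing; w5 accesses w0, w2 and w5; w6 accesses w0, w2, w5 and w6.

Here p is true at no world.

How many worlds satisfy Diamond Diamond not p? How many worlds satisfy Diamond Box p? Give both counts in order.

4 and 0

For Diamond Diamond not p:
w0: successors {w0, w5, w6}; Diamond not p there: w0:T, w5:T, w6:T. ✓
w2: successors {w0, w2, w6}; Diamond not p there: w0:T, w2:T, w6:T. ✓
w4: no successors, so Diamond Diamond not p fails. ✗
w5: successors {w0, w2, w5}; Diamond not p there: w0:T, w2:T, w5:T. ✓
w6: successors {w0, w2, w5, w6}; Diamond not p there: w0:T, w2:T, w5:T, w6:T. ✓
— 4 worlds.
For Diamond Box p:
w0: successors {w0, w5, w6}; Box p there: w0:F, w5:F, w6:F. ✗
w2: successors {w0, w2, w6}; Box p there: w0:F, w2:F, w6:F. ✗
w4: no successors, so Diamond Box p fails. ✗
w5: successors {w0, w2, w5}; Box p there: w0:F, w2:F, w5:F. ✗
w6: successors {w0, w2, w5, w6}; Box p there: w0:F, w2:F, w5:F, w6:F. ✗
— 0 worlds.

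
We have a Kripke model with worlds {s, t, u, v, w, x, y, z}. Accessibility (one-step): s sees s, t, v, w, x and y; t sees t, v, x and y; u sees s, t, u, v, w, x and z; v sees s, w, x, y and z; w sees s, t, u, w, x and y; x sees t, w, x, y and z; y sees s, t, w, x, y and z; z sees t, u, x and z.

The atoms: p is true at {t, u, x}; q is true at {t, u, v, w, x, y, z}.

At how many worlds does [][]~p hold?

s: successors {s, t, v, w, x, y}; []~p there: s:F, t:F, v:F, w:F, x:F, y:F. ✗
t: successors {t, v, x, y}; []~p there: t:F, v:F, x:F, y:F. ✗
u: successors {s, t, u, v, w, x, z}; []~p there: s:F, t:F, u:F, v:F, w:F, x:F, z:F. ✗
v: successors {s, w, x, y, z}; []~p there: s:F, w:F, x:F, y:F, z:F. ✗
w: successors {s, t, u, w, x, y}; []~p there: s:F, t:F, u:F, w:F, x:F, y:F. ✗
x: successors {t, w, x, y, z}; []~p there: t:F, w:F, x:F, y:F, z:F. ✗
y: successors {s, t, w, x, y, z}; []~p there: s:F, t:F, w:F, x:F, y:F, z:F. ✗
z: successors {t, u, x, z}; []~p there: t:F, u:F, x:F, z:F. ✗
Satisfying worlds: ∅.

0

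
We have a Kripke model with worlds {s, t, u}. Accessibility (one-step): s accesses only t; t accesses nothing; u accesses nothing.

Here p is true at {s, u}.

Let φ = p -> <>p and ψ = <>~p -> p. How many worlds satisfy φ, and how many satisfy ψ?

1 and 3

For p -> <>p:
s: p is T, <>p is F. ✗
t: p is F, <>p is F. ✓
u: p is T, <>p is F. ✗
— 1 world.
For <>~p -> p:
s: <>~p is T, p is T. ✓
t: <>~p is F, p is F. ✓
u: <>~p is F, p is T. ✓
— 3 worlds.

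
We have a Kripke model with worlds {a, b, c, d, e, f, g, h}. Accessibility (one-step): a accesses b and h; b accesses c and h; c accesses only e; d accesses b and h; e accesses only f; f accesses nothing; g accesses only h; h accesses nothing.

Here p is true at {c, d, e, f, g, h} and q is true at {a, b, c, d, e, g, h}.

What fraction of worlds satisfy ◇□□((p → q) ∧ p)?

3/4

a: successors {b, h}; □□((p → q) ∧ p) there: b:T, h:T. ✓
b: successors {c, h}; □□((p → q) ∧ p) there: c:F, h:T. ✓
c: successors {e}; □□((p → q) ∧ p) there: e:T. ✓
d: successors {b, h}; □□((p → q) ∧ p) there: b:T, h:T. ✓
e: successors {f}; □□((p → q) ∧ p) there: f:T. ✓
f: no successors, so ◇□□((p → q) ∧ p) fails. ✗
g: successors {h}; □□((p → q) ∧ p) there: h:T. ✓
h: no successors, so ◇□□((p → q) ∧ p) fails. ✗
That's 6 of 8 worlds, so 6/8 = 3/4.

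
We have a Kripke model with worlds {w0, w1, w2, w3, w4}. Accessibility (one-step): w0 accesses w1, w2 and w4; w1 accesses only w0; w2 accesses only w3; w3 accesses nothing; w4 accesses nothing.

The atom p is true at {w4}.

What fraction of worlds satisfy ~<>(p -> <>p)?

w0: <>(p -> <>p) is T. ✗
w1: <>(p -> <>p) is T. ✗
w2: <>(p -> <>p) is T. ✗
w3: <>(p -> <>p) is F. ✓
w4: <>(p -> <>p) is F. ✓
That's 2 of 5 worlds, so 2/5.

2/5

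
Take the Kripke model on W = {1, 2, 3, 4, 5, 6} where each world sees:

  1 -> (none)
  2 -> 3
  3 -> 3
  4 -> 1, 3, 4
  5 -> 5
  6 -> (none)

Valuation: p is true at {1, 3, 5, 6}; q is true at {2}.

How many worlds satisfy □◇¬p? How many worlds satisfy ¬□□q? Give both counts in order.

2 and 4

For □◇¬p:
1: no successors, so □◇¬p holds vacuously. ✓
2: successors {3}; ◇¬p there: 3:F. ✗
3: successors {3}; ◇¬p there: 3:F. ✗
4: successors {1, 3, 4}; ◇¬p there: 1:F, 3:F, 4:T. ✗
5: successors {5}; ◇¬p there: 5:F. ✗
6: no successors, so □◇¬p holds vacuously. ✓
— 2 worlds.
For ¬□□q:
1: □□q is T. ✗
2: □□q is F. ✓
3: □□q is F. ✓
4: □□q is F. ✓
5: □□q is F. ✓
6: □□q is T. ✗
— 4 worlds.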